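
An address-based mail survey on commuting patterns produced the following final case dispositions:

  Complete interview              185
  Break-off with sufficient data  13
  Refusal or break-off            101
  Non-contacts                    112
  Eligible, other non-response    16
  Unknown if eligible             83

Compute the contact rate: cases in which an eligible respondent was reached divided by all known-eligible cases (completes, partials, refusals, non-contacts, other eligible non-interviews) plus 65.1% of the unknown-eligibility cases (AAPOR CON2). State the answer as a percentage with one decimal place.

65.5%

Top → 185 + 13 + 101 + 16 = 315
Known eligible → 185 + 13 + 101 + 112 + 16 = 427
e × U → 0.6510 × 83 = 54.03
Base → 427 + 54.03 = 481.03
CON2 = 315 / 481.03 = 0.6548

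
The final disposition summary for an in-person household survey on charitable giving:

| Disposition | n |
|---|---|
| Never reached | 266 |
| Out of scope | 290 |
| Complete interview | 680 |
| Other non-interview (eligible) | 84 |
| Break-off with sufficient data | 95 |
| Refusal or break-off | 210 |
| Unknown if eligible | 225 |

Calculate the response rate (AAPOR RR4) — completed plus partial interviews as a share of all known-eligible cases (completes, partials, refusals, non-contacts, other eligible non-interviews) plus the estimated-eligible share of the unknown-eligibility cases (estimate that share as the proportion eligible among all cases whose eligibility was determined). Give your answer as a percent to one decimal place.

51.0%

Top = 680 + 95 = 775
Determined eligible = 680 + 95 + 210 + 266 + 84 = 1335
e = 1335 / (1335 + 290) = 1335 / 1625 = 0.8215
e × U = 0.8215 × 225 = 184.84
Denominator = 1335 + 184.84 = 1519.84
RR4 = 775 / 1519.84 = 0.5099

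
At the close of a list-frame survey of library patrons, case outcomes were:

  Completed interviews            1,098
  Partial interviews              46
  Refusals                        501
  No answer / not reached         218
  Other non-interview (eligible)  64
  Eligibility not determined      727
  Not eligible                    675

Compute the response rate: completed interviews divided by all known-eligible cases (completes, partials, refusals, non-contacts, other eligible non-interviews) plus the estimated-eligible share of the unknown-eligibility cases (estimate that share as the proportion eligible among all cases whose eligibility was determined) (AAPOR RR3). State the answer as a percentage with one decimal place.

Top: 1098
Known eligible: 1098 + 46 + 501 + 218 + 64 = 1927
e = 1927 / (1927 + 675) = 1927 / 2602 = 0.7406
Estimated eligible among unknowns: 0.7406 × 727 = 538.42
Denominator: 1927 + 538.42 = 2465.42
RR3 = 1098 / 2465.42 = 0.4454

44.5%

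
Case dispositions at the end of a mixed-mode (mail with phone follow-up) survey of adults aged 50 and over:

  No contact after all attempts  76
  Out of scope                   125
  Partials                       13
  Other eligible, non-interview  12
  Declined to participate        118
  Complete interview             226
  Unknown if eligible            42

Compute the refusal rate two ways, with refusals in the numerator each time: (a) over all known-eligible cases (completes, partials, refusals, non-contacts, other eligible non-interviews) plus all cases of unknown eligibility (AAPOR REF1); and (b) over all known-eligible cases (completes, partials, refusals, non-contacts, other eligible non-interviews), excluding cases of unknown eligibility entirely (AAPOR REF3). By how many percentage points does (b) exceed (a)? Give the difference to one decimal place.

2.3

Num: 118
Denominator: 226 + 13 + 118 + 76 + 12 + 42 = 487
REF1 = 118 / 487 = 0.2423
Denominator: 226 + 13 + 118 + 76 + 12 = 445
REF3 = 118 / 445 = 0.2652
Difference = 26.52 − 24.23 = 2.29 percentage points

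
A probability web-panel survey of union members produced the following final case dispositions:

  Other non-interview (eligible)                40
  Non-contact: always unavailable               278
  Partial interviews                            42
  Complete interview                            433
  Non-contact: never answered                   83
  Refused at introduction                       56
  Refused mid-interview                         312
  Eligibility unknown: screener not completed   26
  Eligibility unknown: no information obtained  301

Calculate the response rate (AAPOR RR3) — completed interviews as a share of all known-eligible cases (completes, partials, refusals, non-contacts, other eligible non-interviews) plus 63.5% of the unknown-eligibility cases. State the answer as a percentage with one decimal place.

29.8%

Refused = 56 + 312 = 368
No contact after all attempts = 83 + 278 = 361
Unknown eligibility = 26 + 301 = 327
Num → 433
Determined eligible → 433 + 42 + 368 + 361 + 40 = 1244
Eligible share of unknowns → 0.6350 × 327 = 207.65
Denominator → 1244 + 207.65 = 1451.65
RR3 = 433 / 1451.65 = 0.2983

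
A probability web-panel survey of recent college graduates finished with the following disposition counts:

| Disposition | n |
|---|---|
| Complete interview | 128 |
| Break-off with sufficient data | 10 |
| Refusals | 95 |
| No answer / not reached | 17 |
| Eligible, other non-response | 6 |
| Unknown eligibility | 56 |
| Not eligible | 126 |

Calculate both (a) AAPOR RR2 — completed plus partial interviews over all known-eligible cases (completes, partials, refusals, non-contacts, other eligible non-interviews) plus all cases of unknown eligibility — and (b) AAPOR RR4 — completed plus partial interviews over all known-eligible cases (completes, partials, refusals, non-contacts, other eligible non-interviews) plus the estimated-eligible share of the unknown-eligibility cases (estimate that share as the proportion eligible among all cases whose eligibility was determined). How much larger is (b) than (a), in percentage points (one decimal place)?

2.8

Numerator → 128 + 10 = 138
Base → 128 + 10 + 95 + 17 + 6 + 56 = 312
RR2 = 138 / 312 = 0.4423
Known eligible → 128 + 10 + 95 + 17 + 6 = 256
e = 256 / (256 + 126) = 256 / 382 = 0.6702
e × U → 0.6702 × 56 = 37.53
Base → 256 + 37.53 = 293.53
RR4 = 138 / 293.53 = 0.4701
Difference = 47.01 − 44.23 = 2.78 percentage points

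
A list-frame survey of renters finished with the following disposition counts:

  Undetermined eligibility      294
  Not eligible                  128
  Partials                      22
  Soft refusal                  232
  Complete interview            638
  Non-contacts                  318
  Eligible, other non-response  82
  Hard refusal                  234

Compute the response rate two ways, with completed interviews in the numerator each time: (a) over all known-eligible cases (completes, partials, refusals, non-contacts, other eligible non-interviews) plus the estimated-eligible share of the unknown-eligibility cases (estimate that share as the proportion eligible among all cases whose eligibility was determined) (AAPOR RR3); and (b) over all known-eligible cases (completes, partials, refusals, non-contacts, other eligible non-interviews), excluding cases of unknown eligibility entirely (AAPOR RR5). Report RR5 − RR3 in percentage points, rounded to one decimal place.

Refusal or break-off = 234 + 232 = 466
Numerator → 638
Known eligible → 638 + 22 + 466 + 318 + 82 = 1526
e = 1526 / (1526 + 128) = 1526 / 1654 = 0.9226
Estimated eligible among unknowns → 0.9226 × 294 = 271.24
Base → 1526 + 271.24 = 1797.24
RR3 = 638 / 1797.24 = 0.3550
Base → 638 + 22 + 466 + 318 + 82 = 1526
RR5 = 638 / 1526 = 0.4181
Difference = 41.81 − 35.50 = 6.31 percentage points

6.3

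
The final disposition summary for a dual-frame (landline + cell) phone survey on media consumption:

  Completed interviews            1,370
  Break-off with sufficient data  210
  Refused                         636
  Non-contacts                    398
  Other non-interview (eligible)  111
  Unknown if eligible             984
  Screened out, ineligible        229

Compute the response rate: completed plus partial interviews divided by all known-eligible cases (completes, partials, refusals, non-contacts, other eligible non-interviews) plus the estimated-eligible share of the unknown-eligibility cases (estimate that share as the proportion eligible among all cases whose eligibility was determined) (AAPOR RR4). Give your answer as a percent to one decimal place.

Numerator: 1370 + 210 = 1580
Eligible (known): 1370 + 210 + 636 + 398 + 111 = 2725
e = 2725 / (2725 + 229) = 2725 / 2954 = 0.9225
Estimated eligible among unknowns: 0.9225 × 984 = 907.74
Denom: 2725 + 907.74 = 3632.74
RR4 = 1580 / 3632.74 = 0.4349

43.5%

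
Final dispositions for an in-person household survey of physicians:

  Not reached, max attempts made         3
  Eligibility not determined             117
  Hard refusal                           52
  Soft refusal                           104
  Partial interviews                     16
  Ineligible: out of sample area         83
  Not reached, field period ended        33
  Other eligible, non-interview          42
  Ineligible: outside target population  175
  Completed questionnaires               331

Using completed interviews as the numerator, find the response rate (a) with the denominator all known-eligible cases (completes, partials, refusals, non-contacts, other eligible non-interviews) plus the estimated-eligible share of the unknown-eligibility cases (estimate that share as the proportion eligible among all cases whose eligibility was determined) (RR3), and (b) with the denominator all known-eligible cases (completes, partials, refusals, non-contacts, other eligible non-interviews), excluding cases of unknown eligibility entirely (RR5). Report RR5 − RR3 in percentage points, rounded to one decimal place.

7.0

Declined to participate = 52 + 104 = 156
No contact after all attempts = 33 + 3 = 36
Ineligible = 175 + 83 = 258
Top → 331
Eligible (known) → 331 + 16 + 156 + 36 + 42 = 581
e = 581 / (581 + 258) = 581 / 839 = 0.6925
Eligible share of unknowns → 0.6925 × 117 = 81.02
Base → 581 + 81.02 = 662.02
RR3 = 331 / 662.02 = 0.5000
Base → 331 + 16 + 156 + 36 + 42 = 581
RR5 = 331 / 581 = 0.5697
Difference = 56.97 − 50.00 = 6.97 percentage points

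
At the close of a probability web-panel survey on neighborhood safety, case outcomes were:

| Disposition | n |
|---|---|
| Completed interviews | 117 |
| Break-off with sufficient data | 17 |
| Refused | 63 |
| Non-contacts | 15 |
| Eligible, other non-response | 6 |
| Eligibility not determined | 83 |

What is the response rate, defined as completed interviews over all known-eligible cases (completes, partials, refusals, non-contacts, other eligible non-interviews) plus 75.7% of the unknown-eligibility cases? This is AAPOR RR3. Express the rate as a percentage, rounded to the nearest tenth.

41.7%

Num: 117
Known eligible: 117 + 17 + 63 + 15 + 6 = 218
Estimated eligible among unknowns: 0.7570 × 83 = 62.83
Base: 218 + 62.83 = 280.83
RR3 = 117 / 280.83 = 0.4166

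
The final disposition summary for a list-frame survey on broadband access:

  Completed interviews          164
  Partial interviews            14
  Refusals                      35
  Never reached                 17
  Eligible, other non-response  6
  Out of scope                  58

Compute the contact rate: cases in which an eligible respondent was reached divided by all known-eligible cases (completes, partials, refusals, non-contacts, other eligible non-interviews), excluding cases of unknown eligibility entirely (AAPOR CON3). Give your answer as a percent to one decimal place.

92.8%

Num → 164 + 14 + 35 + 6 = 219
Base → 164 + 14 + 35 + 17 + 6 = 236
CON3 = 219 / 236 = 0.9280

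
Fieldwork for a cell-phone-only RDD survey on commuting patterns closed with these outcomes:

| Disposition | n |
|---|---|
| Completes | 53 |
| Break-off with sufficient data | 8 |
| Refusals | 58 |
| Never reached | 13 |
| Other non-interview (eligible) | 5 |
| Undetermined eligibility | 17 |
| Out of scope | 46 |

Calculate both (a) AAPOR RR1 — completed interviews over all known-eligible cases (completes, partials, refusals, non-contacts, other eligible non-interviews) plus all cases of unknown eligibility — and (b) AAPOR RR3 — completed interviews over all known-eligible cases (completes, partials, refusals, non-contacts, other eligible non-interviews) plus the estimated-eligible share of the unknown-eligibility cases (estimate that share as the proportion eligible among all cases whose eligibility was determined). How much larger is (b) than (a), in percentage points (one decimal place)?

Top → 53
Base → 53 + 8 + 58 + 13 + 5 + 17 = 154
RR1 = 53 / 154 = 0.3442
Known eligible → 53 + 8 + 58 + 13 + 5 = 137
e = 137 / (137 + 46) = 137 / 183 = 0.7486
Eligible share of unknowns → 0.7486 × 17 = 12.73
Base → 137 + 12.73 = 149.73
RR3 = 53 / 149.73 = 0.3540
Difference = 35.40 − 34.42 = 0.98 percentage points

1.0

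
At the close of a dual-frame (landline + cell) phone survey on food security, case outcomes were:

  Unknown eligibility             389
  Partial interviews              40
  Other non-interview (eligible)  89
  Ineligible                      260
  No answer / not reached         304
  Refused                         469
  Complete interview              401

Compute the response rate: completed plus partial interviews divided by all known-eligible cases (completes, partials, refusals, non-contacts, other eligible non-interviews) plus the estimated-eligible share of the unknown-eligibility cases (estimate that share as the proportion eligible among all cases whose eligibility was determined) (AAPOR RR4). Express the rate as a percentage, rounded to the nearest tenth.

27.1%

Num: 401 + 40 = 441
Known eligible: 401 + 40 + 469 + 304 + 89 = 1303
e = 1303 / (1303 + 260) = 1303 / 1563 = 0.8337
e × U: 0.8337 × 389 = 324.31
Denominator: 1303 + 324.31 = 1627.31
RR4 = 441 / 1627.31 = 0.2710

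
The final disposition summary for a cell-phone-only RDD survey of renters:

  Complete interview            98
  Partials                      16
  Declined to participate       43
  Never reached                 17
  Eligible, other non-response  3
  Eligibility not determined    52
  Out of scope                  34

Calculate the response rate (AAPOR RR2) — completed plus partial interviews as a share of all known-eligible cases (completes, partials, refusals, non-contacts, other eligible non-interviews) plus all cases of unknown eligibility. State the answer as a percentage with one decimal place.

49.8%

Num = 98 + 16 = 114
Denom = 98 + 16 + 43 + 17 + 3 + 52 = 229
RR2 = 114 / 229 = 0.4978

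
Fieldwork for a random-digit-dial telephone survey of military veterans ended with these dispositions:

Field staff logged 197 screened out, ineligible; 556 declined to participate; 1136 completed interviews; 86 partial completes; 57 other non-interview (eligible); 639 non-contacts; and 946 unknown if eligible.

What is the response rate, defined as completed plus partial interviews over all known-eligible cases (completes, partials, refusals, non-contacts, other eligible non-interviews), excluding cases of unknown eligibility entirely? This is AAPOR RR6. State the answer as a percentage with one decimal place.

49.4%

Top = 1136 + 86 = 1222
Denom = 1136 + 86 + 556 + 639 + 57 = 2474
RR6 = 1222 / 2474 = 0.4939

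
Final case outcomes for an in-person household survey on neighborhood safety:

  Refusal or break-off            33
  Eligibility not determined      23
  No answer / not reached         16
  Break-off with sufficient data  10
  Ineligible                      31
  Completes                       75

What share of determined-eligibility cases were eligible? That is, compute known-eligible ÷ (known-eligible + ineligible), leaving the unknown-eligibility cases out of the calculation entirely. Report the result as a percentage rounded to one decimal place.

Determined eligible = 75 + 10 + 33 + 16 = 134
e = 134 / (134 + 31) = 134 / 165 = 0.8121

81.2%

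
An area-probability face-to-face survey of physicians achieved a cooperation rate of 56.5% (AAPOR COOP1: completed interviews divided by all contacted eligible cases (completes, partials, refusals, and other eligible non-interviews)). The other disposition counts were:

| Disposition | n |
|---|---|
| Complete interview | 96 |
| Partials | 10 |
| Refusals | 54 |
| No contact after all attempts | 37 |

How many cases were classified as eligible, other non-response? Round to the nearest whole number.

10

COOP1 = 96 / D = 0.565
D = 96 / 0.565 = 169.9
Other denominator terms total 160
eligible, other non-response = 169.9 − 160 ≈ 10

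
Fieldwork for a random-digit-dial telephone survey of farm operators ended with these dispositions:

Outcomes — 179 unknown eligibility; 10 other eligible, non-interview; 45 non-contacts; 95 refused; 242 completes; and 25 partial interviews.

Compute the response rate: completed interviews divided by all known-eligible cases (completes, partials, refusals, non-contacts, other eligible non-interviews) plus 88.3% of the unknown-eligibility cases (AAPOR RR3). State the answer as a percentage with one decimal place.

42.1%

Top: 242
Known eligible: 242 + 25 + 95 + 45 + 10 = 417
Eligible share of unknowns: 0.8830 × 179 = 158.06
Denom: 417 + 158.06 = 575.06
RR3 = 242 / 575.06 = 0.4208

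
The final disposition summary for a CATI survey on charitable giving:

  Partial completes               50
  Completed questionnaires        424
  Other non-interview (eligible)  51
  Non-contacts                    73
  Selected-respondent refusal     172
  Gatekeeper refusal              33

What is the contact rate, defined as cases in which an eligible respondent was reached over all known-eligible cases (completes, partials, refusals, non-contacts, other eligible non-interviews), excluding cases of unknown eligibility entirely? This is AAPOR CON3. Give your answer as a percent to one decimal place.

90.9%

Refused = 33 + 172 = 205
Top = 424 + 50 + 205 + 51 = 730
Denominator = 424 + 50 + 205 + 73 + 51 = 803
CON3 = 730 / 803 = 0.9091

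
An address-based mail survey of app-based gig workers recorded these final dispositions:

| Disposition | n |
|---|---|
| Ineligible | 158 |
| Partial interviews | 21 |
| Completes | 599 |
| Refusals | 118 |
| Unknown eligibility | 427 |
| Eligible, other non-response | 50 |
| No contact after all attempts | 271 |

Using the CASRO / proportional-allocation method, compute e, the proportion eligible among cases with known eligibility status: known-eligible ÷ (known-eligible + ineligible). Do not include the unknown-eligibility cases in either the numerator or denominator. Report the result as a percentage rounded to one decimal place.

Known eligible → 599 + 21 + 118 + 271 + 50 = 1059
e = 1059 / (1059 + 158) = 1059 / 1217 = 0.8702

87.0%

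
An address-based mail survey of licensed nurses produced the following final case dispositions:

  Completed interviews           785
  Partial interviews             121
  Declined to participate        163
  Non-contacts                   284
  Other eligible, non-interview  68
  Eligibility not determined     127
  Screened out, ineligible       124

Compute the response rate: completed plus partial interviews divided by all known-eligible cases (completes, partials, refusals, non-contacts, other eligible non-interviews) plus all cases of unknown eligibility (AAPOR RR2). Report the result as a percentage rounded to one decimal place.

Num → 785 + 121 = 906
Denom → 785 + 121 + 163 + 284 + 68 + 127 = 1548
RR2 = 906 / 1548 = 0.5853

58.5%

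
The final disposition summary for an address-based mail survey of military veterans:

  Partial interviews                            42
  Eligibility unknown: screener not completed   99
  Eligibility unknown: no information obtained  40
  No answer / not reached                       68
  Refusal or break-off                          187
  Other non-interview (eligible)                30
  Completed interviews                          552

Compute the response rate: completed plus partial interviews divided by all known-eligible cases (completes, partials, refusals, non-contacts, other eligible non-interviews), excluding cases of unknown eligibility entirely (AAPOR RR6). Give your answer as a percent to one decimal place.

Unknown if eligible = 99 + 40 = 139
Num = 552 + 42 = 594
Denominator = 552 + 42 + 187 + 68 + 30 = 879
RR6 = 594 / 879 = 0.6758

67.6%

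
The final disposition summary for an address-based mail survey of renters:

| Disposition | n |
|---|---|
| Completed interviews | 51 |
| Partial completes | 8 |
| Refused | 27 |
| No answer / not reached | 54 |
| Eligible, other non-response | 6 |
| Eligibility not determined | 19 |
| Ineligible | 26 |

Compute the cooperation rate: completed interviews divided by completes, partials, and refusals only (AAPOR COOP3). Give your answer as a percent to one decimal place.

Top = 51
Denom = 51 + 8 + 27 = 86
COOP3 = 51 / 86 = 0.5930

59.3%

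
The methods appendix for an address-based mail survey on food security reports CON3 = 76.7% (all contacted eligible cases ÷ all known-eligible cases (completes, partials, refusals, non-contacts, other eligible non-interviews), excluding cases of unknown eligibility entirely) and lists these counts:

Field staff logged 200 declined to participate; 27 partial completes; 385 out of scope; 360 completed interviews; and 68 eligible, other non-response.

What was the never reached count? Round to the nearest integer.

199

Num = 360 + 27 + 200 + 68 = 655
CON3 = 655 / D = 0.767
D = 655 / 0.767 = 854.0
Remaining denominator categories sum to 655
never reached = 854.0 − 655 ≈ 199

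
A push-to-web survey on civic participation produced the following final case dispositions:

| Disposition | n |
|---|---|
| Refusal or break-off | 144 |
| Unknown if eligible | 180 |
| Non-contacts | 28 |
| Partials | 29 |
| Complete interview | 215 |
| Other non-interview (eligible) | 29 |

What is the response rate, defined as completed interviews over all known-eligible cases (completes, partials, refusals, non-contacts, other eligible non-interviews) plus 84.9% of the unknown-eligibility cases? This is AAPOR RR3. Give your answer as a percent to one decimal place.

Numerator → 215
Eligible (known) → 215 + 29 + 144 + 28 + 29 = 445
e × U → 0.8490 × 180 = 152.82
Denominator → 445 + 152.82 = 597.82
RR3 = 215 / 597.82 = 0.3596

36.0%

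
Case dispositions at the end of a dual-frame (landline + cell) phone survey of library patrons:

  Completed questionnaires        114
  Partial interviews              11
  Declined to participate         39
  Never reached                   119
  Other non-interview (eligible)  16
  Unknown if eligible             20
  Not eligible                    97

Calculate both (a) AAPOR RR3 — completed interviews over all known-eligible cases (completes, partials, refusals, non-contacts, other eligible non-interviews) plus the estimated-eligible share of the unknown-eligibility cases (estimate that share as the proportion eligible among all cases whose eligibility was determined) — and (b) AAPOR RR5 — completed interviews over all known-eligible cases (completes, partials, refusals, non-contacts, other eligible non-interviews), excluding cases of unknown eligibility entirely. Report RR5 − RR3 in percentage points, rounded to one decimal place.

1.8

Num = 114
Known eligible = 114 + 11 + 39 + 119 + 16 = 299
e = 299 / (299 + 97) = 299 / 396 = 0.7551
Estimated eligible among unknowns = 0.7551 × 20 = 15.10
Denom = 299 + 15.10 = 314.10
RR3 = 114 / 314.10 = 0.3629
Denom = 114 + 11 + 39 + 119 + 16 = 299
RR5 = 114 / 299 = 0.3813
Difference = 38.13 − 36.29 = 1.84 percentage points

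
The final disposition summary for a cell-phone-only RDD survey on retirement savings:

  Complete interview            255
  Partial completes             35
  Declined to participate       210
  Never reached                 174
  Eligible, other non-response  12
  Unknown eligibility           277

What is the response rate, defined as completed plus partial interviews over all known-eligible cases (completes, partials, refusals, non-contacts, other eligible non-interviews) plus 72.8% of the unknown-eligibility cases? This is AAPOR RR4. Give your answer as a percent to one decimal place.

32.7%

Num: 255 + 35 = 290
Eligible (known): 255 + 35 + 210 + 174 + 12 = 686
Estimated eligible among unknowns: 0.7280 × 277 = 201.66
Denom: 686 + 201.66 = 887.66
RR4 = 290 / 887.66 = 0.3267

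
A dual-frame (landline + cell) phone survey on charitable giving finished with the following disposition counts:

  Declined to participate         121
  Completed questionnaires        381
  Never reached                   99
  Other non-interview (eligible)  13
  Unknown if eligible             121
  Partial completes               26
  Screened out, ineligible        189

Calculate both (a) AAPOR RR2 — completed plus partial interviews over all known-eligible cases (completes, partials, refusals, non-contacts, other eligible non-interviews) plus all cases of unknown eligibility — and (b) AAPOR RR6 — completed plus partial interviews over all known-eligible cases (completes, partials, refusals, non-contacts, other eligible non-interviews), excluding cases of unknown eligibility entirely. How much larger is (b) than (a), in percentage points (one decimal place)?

10.1

Numerator: 381 + 26 = 407
Base: 381 + 26 + 121 + 99 + 13 + 121 = 761
RR2 = 407 / 761 = 0.5348
Base: 381 + 26 + 121 + 99 + 13 = 640
RR6 = 407 / 640 = 0.6359
Difference = 63.59 − 53.48 = 10.11 percentage points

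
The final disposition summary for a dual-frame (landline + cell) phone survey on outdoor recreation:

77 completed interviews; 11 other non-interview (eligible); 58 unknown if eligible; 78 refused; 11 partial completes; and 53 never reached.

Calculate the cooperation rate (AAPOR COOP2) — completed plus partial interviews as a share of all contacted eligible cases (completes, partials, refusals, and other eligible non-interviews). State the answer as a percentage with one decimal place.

49.7%

Num: 77 + 11 = 88
Base: 77 + 11 + 78 + 11 = 177
COOP2 = 88 / 177 = 0.4972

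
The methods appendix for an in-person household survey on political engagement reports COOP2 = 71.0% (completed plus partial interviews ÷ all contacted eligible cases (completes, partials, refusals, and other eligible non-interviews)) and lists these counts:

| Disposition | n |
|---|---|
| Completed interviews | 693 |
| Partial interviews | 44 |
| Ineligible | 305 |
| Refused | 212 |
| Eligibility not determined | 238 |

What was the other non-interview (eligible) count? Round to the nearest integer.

Numerator: 693 + 44 = 737
COOP2 = 737 / D = 0.710
D = 737 / 0.710 = 1038.0
Rest of base = 949
other non-interview (eligible) = 1038.0 − 949 ≈ 89

89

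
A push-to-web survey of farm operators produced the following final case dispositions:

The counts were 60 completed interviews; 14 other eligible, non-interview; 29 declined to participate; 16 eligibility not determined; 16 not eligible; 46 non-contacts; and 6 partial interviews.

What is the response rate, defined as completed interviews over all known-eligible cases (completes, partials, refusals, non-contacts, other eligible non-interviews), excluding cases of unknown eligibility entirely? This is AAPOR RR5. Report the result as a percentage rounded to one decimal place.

Numerator → 60
Base → 60 + 6 + 29 + 46 + 14 = 155
RR5 = 60 / 155 = 0.3871

38.7%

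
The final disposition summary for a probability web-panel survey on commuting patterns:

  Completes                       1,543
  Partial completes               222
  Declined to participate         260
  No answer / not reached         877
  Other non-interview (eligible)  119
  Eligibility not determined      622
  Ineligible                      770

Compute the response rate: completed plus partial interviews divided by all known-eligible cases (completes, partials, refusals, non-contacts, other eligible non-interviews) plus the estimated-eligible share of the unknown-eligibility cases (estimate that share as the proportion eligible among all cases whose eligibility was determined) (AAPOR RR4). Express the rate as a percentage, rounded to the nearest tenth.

Num = 1543 + 222 = 1765
Determined eligible = 1543 + 222 + 260 + 877 + 119 = 3021
e = 3021 / (3021 + 770) = 3021 / 3791 = 0.7969
e × U = 0.7969 × 622 = 495.67
Denom = 3021 + 495.67 = 3516.67
RR4 = 1765 / 3516.67 = 0.5019

50.2%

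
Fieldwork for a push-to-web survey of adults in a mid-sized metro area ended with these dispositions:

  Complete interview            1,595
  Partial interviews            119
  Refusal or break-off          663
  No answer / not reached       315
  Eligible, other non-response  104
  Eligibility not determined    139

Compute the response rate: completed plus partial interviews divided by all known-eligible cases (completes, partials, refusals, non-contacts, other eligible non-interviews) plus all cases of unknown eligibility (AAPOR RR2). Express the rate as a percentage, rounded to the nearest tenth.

58.4%

Num = 1595 + 119 = 1714
Denominator = 1595 + 119 + 663 + 315 + 104 + 139 = 2935
RR2 = 1714 / 2935 = 0.5840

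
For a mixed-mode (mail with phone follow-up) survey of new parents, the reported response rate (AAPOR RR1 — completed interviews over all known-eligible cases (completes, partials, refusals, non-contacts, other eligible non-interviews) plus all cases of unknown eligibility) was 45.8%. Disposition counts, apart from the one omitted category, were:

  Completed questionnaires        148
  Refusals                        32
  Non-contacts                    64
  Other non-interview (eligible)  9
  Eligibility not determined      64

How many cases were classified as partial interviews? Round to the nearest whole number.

6

RR1 = 148 / D = 0.458
D = 148 / 0.458 = 323.1
Other denominator terms total 317
partial interviews = 323.1 − 317 ≈ 6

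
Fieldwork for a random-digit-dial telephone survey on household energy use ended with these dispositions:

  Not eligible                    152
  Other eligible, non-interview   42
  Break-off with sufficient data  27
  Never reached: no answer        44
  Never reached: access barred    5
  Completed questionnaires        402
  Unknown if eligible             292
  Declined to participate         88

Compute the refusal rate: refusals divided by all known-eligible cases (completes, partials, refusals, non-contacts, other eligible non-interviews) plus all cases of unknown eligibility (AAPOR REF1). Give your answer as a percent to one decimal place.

9.8%

No contact after all attempts = 44 + 5 = 49
Numerator: 88
Base: 402 + 27 + 88 + 49 + 42 + 292 = 900
REF1 = 88 / 900 = 0.0978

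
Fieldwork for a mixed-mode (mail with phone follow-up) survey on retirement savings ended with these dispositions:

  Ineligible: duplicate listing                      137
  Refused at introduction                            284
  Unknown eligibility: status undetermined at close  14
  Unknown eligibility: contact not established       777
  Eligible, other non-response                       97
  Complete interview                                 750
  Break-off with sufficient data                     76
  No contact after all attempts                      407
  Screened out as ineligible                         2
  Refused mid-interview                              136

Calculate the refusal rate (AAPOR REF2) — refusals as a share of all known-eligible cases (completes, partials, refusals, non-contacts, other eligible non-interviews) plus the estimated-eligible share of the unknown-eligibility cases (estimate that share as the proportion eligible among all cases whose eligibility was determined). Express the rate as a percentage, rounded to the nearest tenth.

16.9%

Refused = 284 + 136 = 420
Unknown if eligible = 777 + 14 = 791
Out of scope = 2 + 137 = 139
Num: 420
Known eligible: 750 + 76 + 420 + 407 + 97 = 1750
e = 1750 / (1750 + 139) = 1750 / 1889 = 0.9264
Estimated eligible among unknowns: 0.9264 × 791 = 732.78
Denom: 1750 + 732.78 = 2482.78
REF2 = 420 / 2482.78 = 0.1692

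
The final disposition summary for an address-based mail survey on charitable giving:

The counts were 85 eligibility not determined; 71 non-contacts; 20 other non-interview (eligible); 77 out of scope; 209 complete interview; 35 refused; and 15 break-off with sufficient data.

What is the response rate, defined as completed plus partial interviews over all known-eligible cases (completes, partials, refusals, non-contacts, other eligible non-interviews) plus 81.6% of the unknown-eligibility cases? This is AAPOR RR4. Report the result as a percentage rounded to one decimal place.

Numerator = 209 + 15 = 224
Eligible (known) = 209 + 15 + 35 + 71 + 20 = 350
Estimated eligible among unknowns = 0.8160 × 85 = 69.36
Denominator = 350 + 69.36 = 419.36
RR4 = 224 / 419.36 = 0.5341

53.4%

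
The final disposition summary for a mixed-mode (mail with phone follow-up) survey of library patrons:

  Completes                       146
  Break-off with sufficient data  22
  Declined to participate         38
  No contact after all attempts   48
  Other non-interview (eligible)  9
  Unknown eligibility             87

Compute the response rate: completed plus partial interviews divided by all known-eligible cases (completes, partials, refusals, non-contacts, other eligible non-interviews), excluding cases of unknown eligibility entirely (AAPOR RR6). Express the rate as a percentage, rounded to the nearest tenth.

Numerator = 146 + 22 = 168
Denominator = 146 + 22 + 38 + 48 + 9 = 263
RR6 = 168 / 263 = 0.6388

63.9%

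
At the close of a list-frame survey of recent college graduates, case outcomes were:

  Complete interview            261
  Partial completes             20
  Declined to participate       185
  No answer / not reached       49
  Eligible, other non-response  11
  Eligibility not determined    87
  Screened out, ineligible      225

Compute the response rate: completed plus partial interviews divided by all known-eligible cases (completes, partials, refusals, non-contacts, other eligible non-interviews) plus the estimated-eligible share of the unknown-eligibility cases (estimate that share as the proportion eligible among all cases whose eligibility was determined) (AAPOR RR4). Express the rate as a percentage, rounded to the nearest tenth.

47.9%

Num → 261 + 20 = 281
Determined eligible → 261 + 20 + 185 + 49 + 11 = 526
e = 526 / (526 + 225) = 526 / 751 = 0.7004
e × U → 0.7004 × 87 = 60.93
Denom → 526 + 60.93 = 586.93
RR4 = 281 / 586.93 = 0.4788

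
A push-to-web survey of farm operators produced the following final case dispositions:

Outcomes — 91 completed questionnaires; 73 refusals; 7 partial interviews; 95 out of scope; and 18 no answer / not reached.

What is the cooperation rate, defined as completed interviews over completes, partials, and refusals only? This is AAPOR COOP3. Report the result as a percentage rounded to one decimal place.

Num → 91
Denom → 91 + 7 + 73 = 171
COOP3 = 91 / 171 = 0.5322

53.2%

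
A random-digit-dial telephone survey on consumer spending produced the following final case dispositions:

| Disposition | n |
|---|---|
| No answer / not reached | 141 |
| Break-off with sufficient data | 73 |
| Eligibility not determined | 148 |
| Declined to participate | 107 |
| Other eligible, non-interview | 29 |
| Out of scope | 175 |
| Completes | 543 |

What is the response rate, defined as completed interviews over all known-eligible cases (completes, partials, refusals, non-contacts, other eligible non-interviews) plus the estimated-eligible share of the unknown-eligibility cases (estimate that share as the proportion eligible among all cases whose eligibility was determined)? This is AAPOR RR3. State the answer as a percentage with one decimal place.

Numerator: 543
Eligible (known): 543 + 73 + 107 + 141 + 29 = 893
e = 893 / (893 + 175) = 893 / 1068 = 0.8361
e × U: 0.8361 × 148 = 123.74
Denom: 893 + 123.74 = 1016.74
RR3 = 543 / 1016.74 = 0.5341

53.4%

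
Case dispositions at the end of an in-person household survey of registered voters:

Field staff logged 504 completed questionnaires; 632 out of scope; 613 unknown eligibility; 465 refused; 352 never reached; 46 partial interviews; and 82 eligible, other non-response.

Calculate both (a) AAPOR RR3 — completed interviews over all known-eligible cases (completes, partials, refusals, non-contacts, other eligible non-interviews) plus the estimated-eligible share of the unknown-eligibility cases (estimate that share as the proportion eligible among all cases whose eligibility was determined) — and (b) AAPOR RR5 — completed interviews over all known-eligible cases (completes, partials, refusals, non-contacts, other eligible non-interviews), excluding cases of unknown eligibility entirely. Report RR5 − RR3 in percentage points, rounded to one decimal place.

7.9

Numerator → 504
Known eligible → 504 + 46 + 465 + 352 + 82 = 1449
e = 1449 / (1449 + 632) = 1449 / 2081 = 0.6963
e × U → 0.6963 × 613 = 426.83
Denominator → 1449 + 426.83 = 1875.83
RR3 = 504 / 1875.83 = 0.2687
Denominator → 504 + 46 + 465 + 352 + 82 = 1449
RR5 = 504 / 1449 = 0.3478
Difference = 34.78 − 26.87 = 7.91 percentage points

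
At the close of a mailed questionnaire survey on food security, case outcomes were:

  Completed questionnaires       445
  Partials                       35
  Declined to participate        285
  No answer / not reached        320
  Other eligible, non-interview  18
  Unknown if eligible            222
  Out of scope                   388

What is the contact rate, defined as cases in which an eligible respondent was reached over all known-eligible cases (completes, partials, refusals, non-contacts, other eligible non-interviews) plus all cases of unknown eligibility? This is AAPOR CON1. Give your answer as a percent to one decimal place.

Numerator: 445 + 35 + 285 + 18 = 783
Base: 445 + 35 + 285 + 320 + 18 + 222 = 1325
CON1 = 783 / 1325 = 0.5909

59.1%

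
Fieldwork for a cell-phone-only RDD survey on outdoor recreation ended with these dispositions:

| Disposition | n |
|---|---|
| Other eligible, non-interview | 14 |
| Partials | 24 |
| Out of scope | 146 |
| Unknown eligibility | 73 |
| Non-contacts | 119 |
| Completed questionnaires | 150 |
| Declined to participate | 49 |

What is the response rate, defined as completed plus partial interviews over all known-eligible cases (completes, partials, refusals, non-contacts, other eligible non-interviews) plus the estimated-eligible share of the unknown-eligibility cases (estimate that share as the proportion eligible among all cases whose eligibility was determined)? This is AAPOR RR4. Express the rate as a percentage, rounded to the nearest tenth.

Num → 150 + 24 = 174
Eligible (known) → 150 + 24 + 49 + 119 + 14 = 356
e = 356 / (356 + 146) = 356 / 502 = 0.7092
e × U → 0.7092 × 73 = 51.77
Denominator → 356 + 51.77 = 407.77
RR4 = 174 / 407.77 = 0.4267

42.7%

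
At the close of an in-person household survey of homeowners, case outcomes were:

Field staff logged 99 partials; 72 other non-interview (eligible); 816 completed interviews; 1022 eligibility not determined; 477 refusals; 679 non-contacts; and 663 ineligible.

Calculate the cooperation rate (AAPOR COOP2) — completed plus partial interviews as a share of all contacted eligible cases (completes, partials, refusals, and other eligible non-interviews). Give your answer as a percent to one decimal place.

62.5%

Num: 816 + 99 = 915
Base: 816 + 99 + 477 + 72 = 1464
COOP2 = 915 / 1464 = 0.6250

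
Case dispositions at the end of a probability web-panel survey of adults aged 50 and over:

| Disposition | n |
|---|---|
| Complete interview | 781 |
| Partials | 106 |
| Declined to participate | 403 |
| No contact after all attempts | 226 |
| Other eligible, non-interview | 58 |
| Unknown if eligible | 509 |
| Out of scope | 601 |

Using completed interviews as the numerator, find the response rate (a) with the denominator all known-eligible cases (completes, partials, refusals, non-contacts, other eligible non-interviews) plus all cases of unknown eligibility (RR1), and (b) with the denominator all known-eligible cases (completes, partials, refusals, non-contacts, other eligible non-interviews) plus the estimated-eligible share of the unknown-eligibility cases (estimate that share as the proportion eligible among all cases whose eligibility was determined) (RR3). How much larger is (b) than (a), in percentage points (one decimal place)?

Top = 781
Denom = 781 + 106 + 403 + 226 + 58 + 509 = 2083
RR1 = 781 / 2083 = 0.3749
Known eligible = 781 + 106 + 403 + 226 + 58 = 1574
e = 1574 / (1574 + 601) = 1574 / 2175 = 0.7237
Estimated eligible among unknowns = 0.7237 × 509 = 368.36
Denom = 1574 + 368.36 = 1942.36
RR3 = 781 / 1942.36 = 0.4021
Difference = 40.21 − 37.49 = 2.72 percentage points

2.7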